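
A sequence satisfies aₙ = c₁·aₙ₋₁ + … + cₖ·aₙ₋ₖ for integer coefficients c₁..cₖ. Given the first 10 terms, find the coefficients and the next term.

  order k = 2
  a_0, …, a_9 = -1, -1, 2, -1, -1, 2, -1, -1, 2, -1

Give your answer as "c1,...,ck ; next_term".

-1,-1 ; -1

  a_2 = -1·-1 + -1·-1 = 2
  a_3 = -1·2 + -1·-1 = -1
  a_4 = -1·-1 + -1·2 = -1
  a_5 = -1·-1 + -1·-1 = 2
  a_6 = -1·2 + -1·-1 = -1
  a_7 = -1·-1 + -1·2 = -1
  a_8 = -1·-1 + -1·-1 = 2
  a_9 = -1·2 + -1·-1 = -1
  a_10 = -1·-1 + -1·2 = -1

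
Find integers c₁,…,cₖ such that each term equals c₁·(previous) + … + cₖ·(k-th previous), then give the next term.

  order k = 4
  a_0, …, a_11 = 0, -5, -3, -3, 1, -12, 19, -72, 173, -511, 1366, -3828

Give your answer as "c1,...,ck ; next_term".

  a_4 = -1·-3 + 4·-3 + -2·-5 + 1·0 = 1
  a_5 = -1·1 + 4·-3 + -2·-3 + 1·-5 = -12
  a_6 = -1·-12 + 4·1 + -2·-3 + 1·-3 = 19
  a_7 = -1·19 + 4·-12 + -2·1 + 1·-3 = -72
  a_8 = -1·-72 + 4·19 + -2·-12 + 1·1 = 173
  a_9 = -1·173 + 4·-72 + -2·19 + 1·-12 = -511
  a_10 = -1·-511 + 4·173 + -2·-72 + 1·19 = 1366
  a_11 = -1·1366 + 4·-511 + -2·173 + 1·-72 = -3828
  a_12 = -1·-3828 + 4·1366 + -2·-511 + 1·173 = 10487

-1,4,-2,1 ; 10487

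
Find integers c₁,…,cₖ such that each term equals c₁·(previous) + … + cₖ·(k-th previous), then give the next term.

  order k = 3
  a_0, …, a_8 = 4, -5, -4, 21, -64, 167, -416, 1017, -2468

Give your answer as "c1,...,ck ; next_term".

  a_3 = -3·-4 + -1·-5 + 1·4 = 21
  a_4 = -3·21 + -1·-4 + 1·-5 = -64
  a_5 = -3·-64 + -1·21 + 1·-4 = 167
  a_6 = -3·167 + -1·-64 + 1·21 = -416
  a_7 = -3·-416 + -1·167 + 1·-64 = 1017
  a_8 = -3·1017 + -1·-416 + 1·167 = -2468
  a_9 = -3·-2468 + -1·1017 + 1·-416 = 5971

-3,-1,1 ; 5971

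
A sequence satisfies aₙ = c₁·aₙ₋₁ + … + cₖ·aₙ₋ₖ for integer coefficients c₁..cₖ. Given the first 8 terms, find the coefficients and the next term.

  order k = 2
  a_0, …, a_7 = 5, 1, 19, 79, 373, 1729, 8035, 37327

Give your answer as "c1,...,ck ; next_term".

4,3 ; 173413

  a_2 = 4·1 + 3·5 = 19
  a_3 = 4·19 + 3·1 = 79
  a_4 = 4·79 + 3·19 = 373
  a_5 = 4·373 + 3·79 = 1729
  a_6 = 4·1729 + 3·373 = 8035
  a_7 = 4·8035 + 3·1729 = 37327
  a_8 = 4·37327 + 3·8035 = 173413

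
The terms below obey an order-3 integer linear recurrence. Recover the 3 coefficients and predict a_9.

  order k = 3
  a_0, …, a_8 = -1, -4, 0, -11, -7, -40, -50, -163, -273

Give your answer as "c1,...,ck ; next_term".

1,3,-1 ; -712

  a_3 = 1·0 + 3·-4 + -1·-1 = -11
  a_4 = 1·-11 + 3·0 + -1·-4 = -7
  a_5 = 1·-7 + 3·-11 + -1·0 = -40
  a_6 = 1·-40 + 3·-7 + -1·-11 = -50
  a_7 = 1·-50 + 3·-40 + -1·-7 = -163
  a_8 = 1·-163 + 3·-50 + -1·-40 = -273
  a_9 = 1·-273 + 3·-163 + -1·-50 = -712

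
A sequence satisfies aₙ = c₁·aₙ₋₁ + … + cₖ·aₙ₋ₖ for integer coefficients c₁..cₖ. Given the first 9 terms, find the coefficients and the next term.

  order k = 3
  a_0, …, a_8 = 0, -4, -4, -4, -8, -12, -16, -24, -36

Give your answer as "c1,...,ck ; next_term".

  a_3 = 1·-4 + 0·-4 + 1·0 = -4
  a_4 = 1·-4 + 0·-4 + 1·-4 = -8
  a_5 = 1·-8 + 0·-4 + 1·-4 = -12
  a_6 = 1·-12 + 0·-8 + 1·-4 = -16
  a_7 = 1·-16 + 0·-12 + 1·-8 = -24
  a_8 = 1·-24 + 0·-16 + 1·-12 = -36
  a_9 = 1·-36 + 0·-24 + 1·-16 = -52

1,0,1 ; -52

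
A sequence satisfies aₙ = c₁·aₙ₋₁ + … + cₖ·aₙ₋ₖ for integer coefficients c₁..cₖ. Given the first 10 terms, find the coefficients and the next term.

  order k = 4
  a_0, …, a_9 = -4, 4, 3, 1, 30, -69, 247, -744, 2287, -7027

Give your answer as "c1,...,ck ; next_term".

-2,4,1,-4 ; 21470

  a_4 = -2·1 + 4·3 + 1·4 + -4·-4 = 30
  a_5 = -2·30 + 4·1 + 1·3 + -4·4 = -69
  a_6 = -2·-69 + 4·30 + 1·1 + -4·3 = 247
  a_7 = -2·247 + 4·-69 + 1·30 + -4·1 = -744
  a_8 = -2·-744 + 4·247 + 1·-69 + -4·30 = 2287
  a_9 = -2·2287 + 4·-744 + 1·247 + -4·-69 = -7027
  a_10 = -2·-7027 + 4·2287 + 1·-744 + -4·247 = 21470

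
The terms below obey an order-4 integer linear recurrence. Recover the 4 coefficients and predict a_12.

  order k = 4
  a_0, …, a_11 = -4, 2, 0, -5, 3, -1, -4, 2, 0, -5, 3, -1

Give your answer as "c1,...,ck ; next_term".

-1,0,1,1 ; -4

  a_4 = -1·-5 + 0·0 + 1·2 + 1·-4 = 3
  a_5 = -1·3 + 0·-5 + 1·0 + 1·2 = -1
  a_6 = -1·-1 + 0·3 + 1·-5 + 1·0 = -4
  a_7 = -1·-4 + 0·-1 + 1·3 + 1·-5 = 2
  a_8 = -1·2 + 0·-4 + 1·-1 + 1·3 = 0
  a_9 = -1·0 + 0·2 + 1·-4 + 1·-1 = -5
  a_10 = -1·-5 + 0·0 + 1·2 + 1·-4 = 3
  a_11 = -1·3 + 0·-5 + 1·0 + 1·2 = -1
  a_12 = -1·-1 + 0·3 + 1·-5 + 1·0 = -4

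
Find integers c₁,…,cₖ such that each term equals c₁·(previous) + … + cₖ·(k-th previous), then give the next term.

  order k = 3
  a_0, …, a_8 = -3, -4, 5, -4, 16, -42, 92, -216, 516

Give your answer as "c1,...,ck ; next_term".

  a_3 = -2·5 + 0·-4 + -2·-3 = -4
  a_4 = -2·-4 + 0·5 + -2·-4 = 16
  a_5 = -2·16 + 0·-4 + -2·5 = -42
  a_6 = -2·-42 + 0·16 + -2·-4 = 92
  a_7 = -2·92 + 0·-42 + -2·16 = -216
  a_8 = -2·-216 + 0·92 + -2·-42 = 516
  a_9 = -2·516 + 0·-216 + -2·92 = -1216

-2,0,-2 ; -1216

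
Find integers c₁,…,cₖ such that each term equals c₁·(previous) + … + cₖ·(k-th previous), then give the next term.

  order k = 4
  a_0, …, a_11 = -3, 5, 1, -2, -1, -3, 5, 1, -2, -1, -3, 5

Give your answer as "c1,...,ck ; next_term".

-1,-1,-1,-1 ; 1

  a_4 = -1·-2 + -1·1 + -1·5 + -1·-3 = -1
  a_5 = -1·-1 + -1·-2 + -1·1 + -1·5 = -3
  a_6 = -1·-3 + -1·-1 + -1·-2 + -1·1 = 5
  a_7 = -1·5 + -1·-3 + -1·-1 + -1·-2 = 1
  a_8 = -1·1 + -1·5 + -1·-3 + -1·-1 = -2
  a_9 = -1·-2 + -1·1 + -1·5 + -1·-3 = -1
  a_10 = -1·-1 + -1·-2 + -1·1 + -1·5 = -3
  a_11 = -1·-3 + -1·-1 + -1·-2 + -1·1 = 5
  a_12 = -1·5 + -1·-3 + -1·-1 + -1·-2 = 1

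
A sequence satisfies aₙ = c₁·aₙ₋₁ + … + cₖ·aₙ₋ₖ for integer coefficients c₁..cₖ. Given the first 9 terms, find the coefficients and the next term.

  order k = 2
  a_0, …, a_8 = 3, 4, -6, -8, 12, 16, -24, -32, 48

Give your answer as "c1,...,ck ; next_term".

  a_2 = 0·4 + -2·3 = -6
  a_3 = 0·-6 + -2·4 = -8
  a_4 = 0·-8 + -2·-6 = 12
  a_5 = 0·12 + -2·-8 = 16
  a_6 = 0·16 + -2·12 = -24
  a_7 = 0·-24 + -2·16 = -32
  a_8 = 0·-32 + -2·-24 = 48
  a_9 = 0·48 + -2·-32 = 64

0,-2 ; 64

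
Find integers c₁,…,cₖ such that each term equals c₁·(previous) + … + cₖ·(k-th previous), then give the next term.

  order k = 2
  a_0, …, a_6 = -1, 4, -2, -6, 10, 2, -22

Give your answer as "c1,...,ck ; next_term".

  a_2 = -1·4 + -2·-1 = -2
  a_3 = -1·-2 + -2·4 = -6
  a_4 = -1·-6 + -2·-2 = 10
  a_5 = -1·10 + -2·-6 = 2
  a_6 = -1·2 + -2·10 = -22
  a_7 = -1·-22 + -2·2 = 18

-1,-2 ; 18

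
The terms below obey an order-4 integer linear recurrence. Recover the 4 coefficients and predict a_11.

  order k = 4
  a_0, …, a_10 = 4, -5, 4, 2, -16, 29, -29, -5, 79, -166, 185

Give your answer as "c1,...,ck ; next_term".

-1,0,2,-1 ; -22

  a_4 = -1·2 + 0·4 + 2·-5 + -1·4 = -16
  a_5 = -1·-16 + 0·2 + 2·4 + -1·-5 = 29
  a_6 = -1·29 + 0·-16 + 2·2 + -1·4 = -29
  a_7 = -1·-29 + 0·29 + 2·-16 + -1·2 = -5
  a_8 = -1·-5 + 0·-29 + 2·29 + -1·-16 = 79
  a_9 = -1·79 + 0·-5 + 2·-29 + -1·29 = -166
  a_10 = -1·-166 + 0·79 + 2·-5 + -1·-29 = 185
  a_11 = -1·185 + 0·-166 + 2·79 + -1·-5 = -22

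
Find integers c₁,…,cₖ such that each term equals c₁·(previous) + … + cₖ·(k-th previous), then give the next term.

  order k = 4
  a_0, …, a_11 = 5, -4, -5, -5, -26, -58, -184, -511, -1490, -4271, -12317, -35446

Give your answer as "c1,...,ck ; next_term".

2,3,-1,-1 ; -102082

  a_4 = 2·-5 + 3·-5 + -1·-4 + -1·5 = -26
  a_5 = 2·-26 + 3·-5 + -1·-5 + -1·-4 = -58
  a_6 = 2·-58 + 3·-26 + -1·-5 + -1·-5 = -184
  a_7 = 2·-184 + 3·-58 + -1·-26 + -1·-5 = -511
  a_8 = 2·-511 + 3·-184 + -1·-58 + -1·-26 = -1490
  a_9 = 2·-1490 + 3·-511 + -1·-184 + -1·-58 = -4271
  a_10 = 2·-4271 + 3·-1490 + -1·-511 + -1·-184 = -12317
  a_11 = 2·-12317 + 3·-4271 + -1·-1490 + -1·-511 = -35446
  a_12 = 2·-35446 + 3·-12317 + -1·-4271 + -1·-1490 = -102082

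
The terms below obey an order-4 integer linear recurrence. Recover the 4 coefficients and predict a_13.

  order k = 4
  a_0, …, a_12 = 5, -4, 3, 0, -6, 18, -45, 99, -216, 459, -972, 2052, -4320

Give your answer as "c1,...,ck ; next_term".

-1,3,0,-3 ; 9099

  a_4 = -1·0 + 3·3 + 0·-4 + -3·5 = -6
  a_5 = -1·-6 + 3·0 + 0·3 + -3·-4 = 18
  a_6 = -1·18 + 3·-6 + 0·0 + -3·3 = -45
  a_7 = -1·-45 + 3·18 + 0·-6 + -3·0 = 99
  a_8 = -1·99 + 3·-45 + 0·18 + -3·-6 = -216
  a_9 = -1·-216 + 3·99 + 0·-45 + -3·18 = 459
  a_10 = -1·459 + 3·-216 + 0·99 + -3·-45 = -972
  a_11 = -1·-972 + 3·459 + 0·-216 + -3·99 = 2052
  a_12 = -1·2052 + 3·-972 + 0·459 + -3·-216 = -4320
  a_13 = -1·-4320 + 3·2052 + 0·-972 + -3·459 = 9099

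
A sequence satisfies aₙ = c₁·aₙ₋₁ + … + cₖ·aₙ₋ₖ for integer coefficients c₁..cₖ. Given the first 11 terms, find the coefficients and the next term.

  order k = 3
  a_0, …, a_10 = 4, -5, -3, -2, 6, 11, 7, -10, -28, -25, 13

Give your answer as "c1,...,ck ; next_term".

1,-1,-1 ; 66

  a_3 = 1·-3 + -1·-5 + -1·4 = -2
  a_4 = 1·-2 + -1·-3 + -1·-5 = 6
  a_5 = 1·6 + -1·-2 + -1·-3 = 11
  a_6 = 1·11 + -1·6 + -1·-2 = 7
  a_7 = 1·7 + -1·11 + -1·6 = -10
  a_8 = 1·-10 + -1·7 + -1·11 = -28
  a_9 = 1·-28 + -1·-10 + -1·7 = -25
  a_10 = 1·-25 + -1·-28 + -1·-10 = 13
  a_11 = 1·13 + -1·-25 + -1·-28 = 66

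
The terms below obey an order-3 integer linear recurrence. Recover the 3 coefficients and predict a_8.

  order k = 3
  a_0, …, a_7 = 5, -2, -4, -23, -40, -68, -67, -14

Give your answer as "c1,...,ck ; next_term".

  a_3 = 2·-4 + 0·-2 + -3·5 = -23
  a_4 = 2·-23 + 0·-4 + -3·-2 = -40
  a_5 = 2·-40 + 0·-23 + -3·-4 = -68
  a_6 = 2·-68 + 0·-40 + -3·-23 = -67
  a_7 = 2·-67 + 0·-68 + -3·-40 = -14
  a_8 = 2·-14 + 0·-67 + -3·-68 = 176

2,0,-3 ; 176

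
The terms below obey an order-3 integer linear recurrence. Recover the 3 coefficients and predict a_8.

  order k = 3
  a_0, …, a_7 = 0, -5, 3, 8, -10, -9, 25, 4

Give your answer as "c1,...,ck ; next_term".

1,-1,3 ; -48

  a_3 = 1·3 + -1·-5 + 3·0 = 8
  a_4 = 1·8 + -1·3 + 3·-5 = -10
  a_5 = 1·-10 + -1·8 + 3·3 = -9
  a_6 = 1·-9 + -1·-10 + 3·8 = 25
  a_7 = 1·25 + -1·-9 + 3·-10 = 4
  a_8 = 1·4 + -1·25 + 3·-9 = -48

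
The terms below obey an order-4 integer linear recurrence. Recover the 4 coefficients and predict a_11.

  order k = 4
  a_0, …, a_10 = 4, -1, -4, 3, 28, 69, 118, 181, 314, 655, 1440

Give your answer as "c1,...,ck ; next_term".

  a_4 = 3·3 + -3·-4 + 1·-1 + 2·4 = 28
  a_5 = 3·28 + -3·3 + 1·-4 + 2·-1 = 69
  a_6 = 3·69 + -3·28 + 1·3 + 2·-4 = 118
  a_7 = 3·118 + -3·69 + 1·28 + 2·3 = 181
  a_8 = 3·181 + -3·118 + 1·69 + 2·28 = 314
  a_9 = 3·314 + -3·181 + 1·118 + 2·69 = 655
  a_10 = 3·655 + -3·314 + 1·181 + 2·118 = 1440
  a_11 = 3·1440 + -3·655 + 1·314 + 2·181 = 3031

3,-3,1,2 ; 3031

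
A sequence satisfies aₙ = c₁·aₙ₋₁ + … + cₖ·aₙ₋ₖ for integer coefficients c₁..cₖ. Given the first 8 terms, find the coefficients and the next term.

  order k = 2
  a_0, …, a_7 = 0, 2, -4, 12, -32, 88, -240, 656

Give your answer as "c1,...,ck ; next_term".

-2,2 ; -1792

  a_2 = -2·2 + 2·0 = -4
  a_3 = -2·-4 + 2·2 = 12
  a_4 = -2·12 + 2·-4 = -32
  a_5 = -2·-32 + 2·12 = 88
  a_6 = -2·88 + 2·-32 = -240
  a_7 = -2·-240 + 2·88 = 656
  a_8 = -2·656 + 2·-240 = -1792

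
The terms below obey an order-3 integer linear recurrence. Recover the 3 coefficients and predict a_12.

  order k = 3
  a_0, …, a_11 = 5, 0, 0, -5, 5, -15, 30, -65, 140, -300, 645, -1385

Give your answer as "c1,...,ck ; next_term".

  a_3 = -1·0 + 2·0 + -1·5 = -5
  a_4 = -1·-5 + 2·0 + -1·0 = 5
  a_5 = -1·5 + 2·-5 + -1·0 = -15
  a_6 = -1·-15 + 2·5 + -1·-5 = 30
  a_7 = -1·30 + 2·-15 + -1·5 = -65
  a_8 = -1·-65 + 2·30 + -1·-15 = 140
  a_9 = -1·140 + 2·-65 + -1·30 = -300
  a_10 = -1·-300 + 2·140 + -1·-65 = 645
  a_11 = -1·645 + 2·-300 + -1·140 = -1385
  a_12 = -1·-1385 + 2·645 + -1·-300 = 2975

-1,2,-1 ; 2975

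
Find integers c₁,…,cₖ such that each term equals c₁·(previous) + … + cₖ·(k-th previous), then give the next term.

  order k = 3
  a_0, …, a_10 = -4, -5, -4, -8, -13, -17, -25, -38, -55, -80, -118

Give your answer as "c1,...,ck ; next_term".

  a_3 = 1·-4 + 0·-5 + 1·-4 = -8
  a_4 = 1·-8 + 0·-4 + 1·-5 = -13
  a_5 = 1·-13 + 0·-8 + 1·-4 = -17
  a_6 = 1·-17 + 0·-13 + 1·-8 = -25
  a_7 = 1·-25 + 0·-17 + 1·-13 = -38
  a_8 = 1·-38 + 0·-25 + 1·-17 = -55
  a_9 = 1·-55 + 0·-38 + 1·-25 = -80
  a_10 = 1·-80 + 0·-55 + 1·-38 = -118
  a_11 = 1·-118 + 0·-80 + 1·-55 = -173

1,0,1 ; -173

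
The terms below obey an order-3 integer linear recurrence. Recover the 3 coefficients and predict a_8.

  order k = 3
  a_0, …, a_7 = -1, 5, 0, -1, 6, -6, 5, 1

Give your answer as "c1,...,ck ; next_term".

  a_3 = -1·0 + 0·5 + 1·-1 = -1
  a_4 = -1·-1 + 0·0 + 1·5 = 6
  a_5 = -1·6 + 0·-1 + 1·0 = -6
  a_6 = -1·-6 + 0·6 + 1·-1 = 5
  a_7 = -1·5 + 0·-6 + 1·6 = 1
  a_8 = -1·1 + 0·5 + 1·-6 = -7

-1,0,1 ; -7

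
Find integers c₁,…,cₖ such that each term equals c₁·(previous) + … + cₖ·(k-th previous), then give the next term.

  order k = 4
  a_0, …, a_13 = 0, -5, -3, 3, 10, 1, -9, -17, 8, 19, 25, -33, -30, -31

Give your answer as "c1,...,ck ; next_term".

0,0,-2,1 ; 91

  a_4 = 0·3 + 0·-3 + -2·-5 + 1·0 = 10
  a_5 = 0·10 + 0·3 + -2·-3 + 1·-5 = 1
  a_6 = 0·1 + 0·10 + -2·3 + 1·-3 = -9
  a_7 = 0·-9 + 0·1 + -2·10 + 1·3 = -17
  a_8 = 0·-17 + 0·-9 + -2·1 + 1·10 = 8
  a_9 = 0·8 + 0·-17 + -2·-9 + 1·1 = 19
  a_10 = 0·19 + 0·8 + -2·-17 + 1·-9 = 25
  a_11 = 0·25 + 0·19 + -2·8 + 1·-17 = -33
  a_12 = 0·-33 + 0·25 + -2·19 + 1·8 = -30
  a_13 = 0·-30 + 0·-33 + -2·25 + 1·19 = -31
  a_14 = 0·-31 + 0·-30 + -2·-33 + 1·25 = 91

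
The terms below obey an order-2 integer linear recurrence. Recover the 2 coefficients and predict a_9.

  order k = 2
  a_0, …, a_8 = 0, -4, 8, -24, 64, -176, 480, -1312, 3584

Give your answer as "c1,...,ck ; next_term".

-2,2 ; -9792

  a_2 = -2·-4 + 2·0 = 8
  a_3 = -2·8 + 2·-4 = -24
  a_4 = -2·-24 + 2·8 = 64
  a_5 = -2·64 + 2·-24 = -176
  a_6 = -2·-176 + 2·64 = 480
  a_7 = -2·480 + 2·-176 = -1312
  a_8 = -2·-1312 + 2·480 = 3584
  a_9 = -2·3584 + 2·-1312 = -9792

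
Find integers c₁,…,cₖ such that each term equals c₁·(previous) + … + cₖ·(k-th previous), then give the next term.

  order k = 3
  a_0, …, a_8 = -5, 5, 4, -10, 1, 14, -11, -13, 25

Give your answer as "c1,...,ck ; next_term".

0,-1,1 ; 2

  a_3 = 0·4 + -1·5 + 1·-5 = -10
  a_4 = 0·-10 + -1·4 + 1·5 = 1
  a_5 = 0·1 + -1·-10 + 1·4 = 14
  a_6 = 0·14 + -1·1 + 1·-10 = -11
  a_7 = 0·-11 + -1·14 + 1·1 = -13
  a_8 = 0·-13 + -1·-11 + 1·14 = 25
  a_9 = 0·25 + -1·-13 + 1·-11 = 2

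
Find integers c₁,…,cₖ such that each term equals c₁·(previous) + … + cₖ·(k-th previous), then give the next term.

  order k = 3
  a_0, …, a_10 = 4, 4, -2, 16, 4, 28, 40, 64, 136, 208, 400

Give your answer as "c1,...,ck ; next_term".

  a_3 = 0·-2 + 2·4 + 2·4 = 16
  a_4 = 0·16 + 2·-2 + 2·4 = 4
  a_5 = 0·4 + 2·16 + 2·-2 = 28
  a_6 = 0·28 + 2·4 + 2·16 = 40
  a_7 = 0·40 + 2·28 + 2·4 = 64
  a_8 = 0·64 + 2·40 + 2·28 = 136
  a_9 = 0·136 + 2·64 + 2·40 = 208
  a_10 = 0·208 + 2·136 + 2·64 = 400
  a_11 = 0·400 + 2·208 + 2·136 = 688

0,2,2 ; 688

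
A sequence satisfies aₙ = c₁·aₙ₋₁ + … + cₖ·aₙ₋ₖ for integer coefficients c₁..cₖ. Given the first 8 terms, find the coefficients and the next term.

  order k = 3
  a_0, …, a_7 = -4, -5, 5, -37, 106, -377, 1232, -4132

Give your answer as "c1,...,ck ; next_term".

-3,2,3 ; 13729

  a_3 = -3·5 + 2·-5 + 3·-4 = -37
  a_4 = -3·-37 + 2·5 + 3·-5 = 106
  a_5 = -3·106 + 2·-37 + 3·5 = -377
  a_6 = -3·-377 + 2·106 + 3·-37 = 1232
  a_7 = -3·1232 + 2·-377 + 3·106 = -4132
  a_8 = -3·-4132 + 2·1232 + 3·-377 = 13729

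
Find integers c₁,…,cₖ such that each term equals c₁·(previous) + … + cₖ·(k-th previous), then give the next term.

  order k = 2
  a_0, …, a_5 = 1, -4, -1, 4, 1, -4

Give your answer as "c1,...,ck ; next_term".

  a_2 = 0·-4 + -1·1 = -1
  a_3 = 0·-1 + -1·-4 = 4
  a_4 = 0·4 + -1·-1 = 1
  a_5 = 0·1 + -1·4 = -4
  a_6 = 0·-4 + -1·1 = -1

0,-1 ; -1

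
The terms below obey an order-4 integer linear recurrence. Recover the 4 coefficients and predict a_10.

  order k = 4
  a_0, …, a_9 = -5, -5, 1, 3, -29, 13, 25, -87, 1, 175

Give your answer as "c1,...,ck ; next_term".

-1,-1,2,3 ; -275

  a_4 = -1·3 + -1·1 + 2·-5 + 3·-5 = -29
  a_5 = -1·-29 + -1·3 + 2·1 + 3·-5 = 13
  a_6 = -1·13 + -1·-29 + 2·3 + 3·1 = 25
  a_7 = -1·25 + -1·13 + 2·-29 + 3·3 = -87
  a_8 = -1·-87 + -1·25 + 2·13 + 3·-29 = 1
  a_9 = -1·1 + -1·-87 + 2·25 + 3·13 = 175
  a_10 = -1·175 + -1·1 + 2·-87 + 3·25 = -275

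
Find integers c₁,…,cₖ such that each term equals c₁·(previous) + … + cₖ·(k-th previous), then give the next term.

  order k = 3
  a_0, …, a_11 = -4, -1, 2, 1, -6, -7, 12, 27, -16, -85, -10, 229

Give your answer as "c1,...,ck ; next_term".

  a_3 = 1·2 + -3·-1 + 1·-4 = 1
  a_4 = 1·1 + -3·2 + 1·-1 = -6
  a_5 = 1·-6 + -3·1 + 1·2 = -7
  a_6 = 1·-7 + -3·-6 + 1·1 = 12
  a_7 = 1·12 + -3·-7 + 1·-6 = 27
  a_8 = 1·27 + -3·12 + 1·-7 = -16
  a_9 = 1·-16 + -3·27 + 1·12 = -85
  a_10 = 1·-85 + -3·-16 + 1·27 = -10
  a_11 = 1·-10 + -3·-85 + 1·-16 = 229
  a_12 = 1·229 + -3·-10 + 1·-85 = 174

1,-3,1 ; 174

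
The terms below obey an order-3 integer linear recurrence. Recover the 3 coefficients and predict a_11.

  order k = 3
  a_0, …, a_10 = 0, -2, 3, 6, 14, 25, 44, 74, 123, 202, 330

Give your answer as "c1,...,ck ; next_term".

2,0,-1 ; 537

  a_3 = 2·3 + 0·-2 + -1·0 = 6
  a_4 = 2·6 + 0·3 + -1·-2 = 14
  a_5 = 2·14 + 0·6 + -1·3 = 25
  a_6 = 2·25 + 0·14 + -1·6 = 44
  a_7 = 2·44 + 0·25 + -1·14 = 74
  a_8 = 2·74 + 0·44 + -1·25 = 123
  a_9 = 2·123 + 0·74 + -1·44 = 202
  a_10 = 2·202 + 0·123 + -1·74 = 330
  a_11 = 2·330 + 0·202 + -1·123 = 537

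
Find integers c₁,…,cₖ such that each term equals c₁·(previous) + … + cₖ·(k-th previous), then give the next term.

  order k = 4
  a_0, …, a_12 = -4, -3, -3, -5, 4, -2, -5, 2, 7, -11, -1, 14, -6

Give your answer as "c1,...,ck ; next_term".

-1,-1,0,1 ; -19

  a_4 = -1·-5 + -1·-3 + 0·-3 + 1·-4 = 4
  a_5 = -1·4 + -1·-5 + 0·-3 + 1·-3 = -2
  a_6 = -1·-2 + -1·4 + 0·-5 + 1·-3 = -5
  a_7 = -1·-5 + -1·-2 + 0·4 + 1·-5 = 2
  a_8 = -1·2 + -1·-5 + 0·-2 + 1·4 = 7
  a_9 = -1·7 + -1·2 + 0·-5 + 1·-2 = -11
  a_10 = -1·-11 + -1·7 + 0·2 + 1·-5 = -1
  a_11 = -1·-1 + -1·-11 + 0·7 + 1·2 = 14
  a_12 = -1·14 + -1·-1 + 0·-11 + 1·7 = -6
  a_13 = -1·-6 + -1·14 + 0·-1 + 1·-11 = -19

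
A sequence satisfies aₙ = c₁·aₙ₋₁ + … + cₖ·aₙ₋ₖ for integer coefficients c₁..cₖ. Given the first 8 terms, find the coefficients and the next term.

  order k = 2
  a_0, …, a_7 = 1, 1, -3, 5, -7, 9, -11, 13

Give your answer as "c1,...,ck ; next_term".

-2,-1 ; -15

  a_2 = -2·1 + -1·1 = -3
  a_3 = -2·-3 + -1·1 = 5
  a_4 = -2·5 + -1·-3 = -7
  a_5 = -2·-7 + -1·5 = 9
  a_6 = -2·9 + -1·-7 = -11
  a_7 = -2·-11 + -1·9 = 13
  a_8 = -2·13 + -1·-11 = -15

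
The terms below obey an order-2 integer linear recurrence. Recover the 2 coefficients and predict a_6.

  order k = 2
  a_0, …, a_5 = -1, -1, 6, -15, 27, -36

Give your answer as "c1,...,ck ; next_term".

  a_2 = -3·-1 + -3·-1 = 6
  a_3 = -3·6 + -3·-1 = -15
  a_4 = -3·-15 + -3·6 = 27
  a_5 = -3·27 + -3·-15 = -36
  a_6 = -3·-36 + -3·27 = 27

-3,-3 ; 27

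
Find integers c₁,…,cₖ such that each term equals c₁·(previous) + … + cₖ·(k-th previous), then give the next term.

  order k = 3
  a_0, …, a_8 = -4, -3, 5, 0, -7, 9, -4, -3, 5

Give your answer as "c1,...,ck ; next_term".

-2,-2,-1 ; 0

  a_3 = -2·5 + -2·-3 + -1·-4 = 0
  a_4 = -2·0 + -2·5 + -1·-3 = -7
  a_5 = -2·-7 + -2·0 + -1·5 = 9
  a_6 = -2·9 + -2·-7 + -1·0 = -4
  a_7 = -2·-4 + -2·9 + -1·-7 = -3
  a_8 = -2·-3 + -2·-4 + -1·9 = 5
  a_9 = -2·5 + -2·-3 + -1·-4 = 0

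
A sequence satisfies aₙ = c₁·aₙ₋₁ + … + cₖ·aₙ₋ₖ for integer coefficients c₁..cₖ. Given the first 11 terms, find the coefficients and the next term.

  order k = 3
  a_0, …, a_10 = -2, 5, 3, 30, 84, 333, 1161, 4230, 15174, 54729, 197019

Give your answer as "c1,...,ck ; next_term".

  a_3 = 3·3 + 3·5 + -3·-2 = 30
  a_4 = 3·30 + 3·3 + -3·5 = 84
  a_5 = 3·84 + 3·30 + -3·3 = 333
  a_6 = 3·333 + 3·84 + -3·30 = 1161
  a_7 = 3·1161 + 3·333 + -3·84 = 4230
  a_8 = 3·4230 + 3·1161 + -3·333 = 15174
  a_9 = 3·15174 + 3·4230 + -3·1161 = 54729
  a_10 = 3·54729 + 3·15174 + -3·4230 = 197019
  a_11 = 3·197019 + 3·54729 + -3·15174 = 709722

3,3,-3 ; 709722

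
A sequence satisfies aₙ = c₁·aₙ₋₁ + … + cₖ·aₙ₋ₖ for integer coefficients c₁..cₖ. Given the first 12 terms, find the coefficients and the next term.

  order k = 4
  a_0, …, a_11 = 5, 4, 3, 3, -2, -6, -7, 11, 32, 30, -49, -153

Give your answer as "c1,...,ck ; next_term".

1,-1,-3,2 ; -130

  a_4 = 1·3 + -1·3 + -3·4 + 2·5 = -2
  a_5 = 1·-2 + -1·3 + -3·3 + 2·4 = -6
  a_6 = 1·-6 + -1·-2 + -3·3 + 2·3 = -7
  a_7 = 1·-7 + -1·-6 + -3·-2 + 2·3 = 11
  a_8 = 1·11 + -1·-7 + -3·-6 + 2·-2 = 32
  a_9 = 1·32 + -1·11 + -3·-7 + 2·-6 = 30
  a_10 = 1·30 + -1·32 + -3·11 + 2·-7 = -49
  a_11 = 1·-49 + -1·30 + -3·32 + 2·11 = -153
  a_12 = 1·-153 + -1·-49 + -3·30 + 2·32 = -130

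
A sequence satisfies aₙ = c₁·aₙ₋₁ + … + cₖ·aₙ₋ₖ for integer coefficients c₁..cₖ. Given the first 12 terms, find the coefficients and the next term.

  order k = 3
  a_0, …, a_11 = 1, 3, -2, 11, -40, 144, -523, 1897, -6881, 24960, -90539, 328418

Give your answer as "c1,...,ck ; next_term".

  a_3 = -3·-2 + 2·3 + -1·1 = 11
  a_4 = -3·11 + 2·-2 + -1·3 = -40
  a_5 = -3·-40 + 2·11 + -1·-2 = 144
  a_6 = -3·144 + 2·-40 + -1·11 = -523
  a_7 = -3·-523 + 2·144 + -1·-40 = 1897
  a_8 = -3·1897 + 2·-523 + -1·144 = -6881
  a_9 = -3·-6881 + 2·1897 + -1·-523 = 24960
  a_10 = -3·24960 + 2·-6881 + -1·1897 = -90539
  a_11 = -3·-90539 + 2·24960 + -1·-6881 = 328418
  a_12 = -3·328418 + 2·-90539 + -1·24960 = -1191292

-3,2,-1 ; -1191292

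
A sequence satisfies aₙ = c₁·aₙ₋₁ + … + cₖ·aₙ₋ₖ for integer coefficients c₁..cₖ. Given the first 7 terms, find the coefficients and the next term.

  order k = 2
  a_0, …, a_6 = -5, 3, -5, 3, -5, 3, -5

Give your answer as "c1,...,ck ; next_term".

0,1 ; 3

  a_2 = 0·3 + 1·-5 = -5
  a_3 = 0·-5 + 1·3 = 3
  a_4 = 0·3 + 1·-5 = -5
  a_5 = 0·-5 + 1·3 = 3
  a_6 = 0·3 + 1·-5 = -5
  a_7 = 0·-5 + 1·3 = 3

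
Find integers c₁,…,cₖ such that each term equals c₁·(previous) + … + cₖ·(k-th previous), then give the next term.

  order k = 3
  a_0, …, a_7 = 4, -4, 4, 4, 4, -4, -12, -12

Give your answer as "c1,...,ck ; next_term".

  a_3 = 1·4 + -1·-4 + -1·4 = 4
  a_4 = 1·4 + -1·4 + -1·-4 = 4
  a_5 = 1·4 + -1·4 + -1·4 = -4
  a_6 = 1·-4 + -1·4 + -1·4 = -12
  a_7 = 1·-12 + -1·-4 + -1·4 = -12
  a_8 = 1·-12 + -1·-12 + -1·-4 = 4

1,-1,-1 ; 4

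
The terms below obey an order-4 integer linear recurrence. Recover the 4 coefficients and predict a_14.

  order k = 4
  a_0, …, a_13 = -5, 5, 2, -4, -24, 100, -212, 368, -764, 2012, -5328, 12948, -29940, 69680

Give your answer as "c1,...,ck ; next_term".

  a_4 = -3·-4 + -3·2 + -2·5 + 4·-5 = -24
  a_5 = -3·-24 + -3·-4 + -2·2 + 4·5 = 100
  a_6 = -3·100 + -3·-24 + -2·-4 + 4·2 = -212
  a_7 = -3·-212 + -3·100 + -2·-24 + 4·-4 = 368
  a_8 = -3·368 + -3·-212 + -2·100 + 4·-24 = -764
  a_9 = -3·-764 + -3·368 + -2·-212 + 4·100 = 2012
  a_10 = -3·2012 + -3·-764 + -2·368 + 4·-212 = -5328
  a_11 = -3·-5328 + -3·2012 + -2·-764 + 4·368 = 12948
  a_12 = -3·12948 + -3·-5328 + -2·2012 + 4·-764 = -29940
  a_13 = -3·-29940 + -3·12948 + -2·-5328 + 4·2012 = 69680
  a_14 = -3·69680 + -3·-29940 + -2·12948 + 4·-5328 = -166428

-3,-3,-2,4 ; -166428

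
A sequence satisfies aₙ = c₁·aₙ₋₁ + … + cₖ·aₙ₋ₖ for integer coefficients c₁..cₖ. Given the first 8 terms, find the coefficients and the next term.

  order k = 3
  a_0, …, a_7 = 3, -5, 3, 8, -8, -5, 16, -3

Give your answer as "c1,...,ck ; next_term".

0,-1,1 ; -21

  a_3 = 0·3 + -1·-5 + 1·3 = 8
  a_4 = 0·8 + -1·3 + 1·-5 = -8
  a_5 = 0·-8 + -1·8 + 1·3 = -5
  a_6 = 0·-5 + -1·-8 + 1·8 = 16
  a_7 = 0·16 + -1·-5 + 1·-8 = -3
  a_8 = 0·-3 + -1·16 + 1·-5 = -21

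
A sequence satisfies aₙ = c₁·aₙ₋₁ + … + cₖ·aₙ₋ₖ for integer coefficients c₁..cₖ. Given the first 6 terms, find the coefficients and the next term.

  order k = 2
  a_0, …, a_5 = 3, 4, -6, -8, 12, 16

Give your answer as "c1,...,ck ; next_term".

0,-2 ; -24

  a_2 = 0·4 + -2·3 = -6
  a_3 = 0·-6 + -2·4 = -8
  a_4 = 0·-8 + -2·-6 = 12
  a_5 = 0·12 + -2·-8 = 16
  a_6 = 0·16 + -2·12 = -24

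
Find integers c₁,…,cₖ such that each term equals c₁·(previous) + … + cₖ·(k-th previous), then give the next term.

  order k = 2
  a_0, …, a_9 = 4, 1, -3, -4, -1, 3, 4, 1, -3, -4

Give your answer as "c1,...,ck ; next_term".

  a_2 = 1·1 + -1·4 = -3
  a_3 = 1·-3 + -1·1 = -4
  a_4 = 1·-4 + -1·-3 = -1
  a_5 = 1·-1 + -1·-4 = 3
  a_6 = 1·3 + -1·-1 = 4
  a_7 = 1·4 + -1·3 = 1
  a_8 = 1·1 + -1·4 = -3
  a_9 = 1·-3 + -1·1 = -4
  a_10 = 1·-4 + -1·-3 = -1

1,-1 ; -1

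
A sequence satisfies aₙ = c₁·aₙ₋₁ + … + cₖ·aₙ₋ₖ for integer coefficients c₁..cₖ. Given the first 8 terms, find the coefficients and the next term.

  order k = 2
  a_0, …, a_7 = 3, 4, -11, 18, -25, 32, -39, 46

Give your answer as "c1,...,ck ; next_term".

  a_2 = -2·4 + -1·3 = -11
  a_3 = -2·-11 + -1·4 = 18
  a_4 = -2·18 + -1·-11 = -25
  a_5 = -2·-25 + -1·18 = 32
  a_6 = -2·32 + -1·-25 = -39
  a_7 = -2·-39 + -1·32 = 46
  a_8 = -2·46 + -1·-39 = -53

-2,-1 ; -53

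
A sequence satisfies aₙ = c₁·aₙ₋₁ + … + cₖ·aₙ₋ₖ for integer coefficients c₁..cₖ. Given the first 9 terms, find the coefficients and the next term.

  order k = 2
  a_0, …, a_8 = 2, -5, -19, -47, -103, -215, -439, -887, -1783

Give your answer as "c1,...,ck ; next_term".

  a_2 = 3·-5 + -2·2 = -19
  a_3 = 3·-19 + -2·-5 = -47
  a_4 = 3·-47 + -2·-19 = -103
  a_5 = 3·-103 + -2·-47 = -215
  a_6 = 3·-215 + -2·-103 = -439
  a_7 = 3·-439 + -2·-215 = -887
  a_8 = 3·-887 + -2·-439 = -1783
  a_9 = 3·-1783 + -2·-887 = -3575

3,-2 ; -3575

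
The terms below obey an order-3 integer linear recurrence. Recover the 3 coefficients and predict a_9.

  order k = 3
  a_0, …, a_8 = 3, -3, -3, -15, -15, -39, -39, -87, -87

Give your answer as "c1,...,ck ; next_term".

  a_3 = 1·-3 + 2·-3 + -2·3 = -15
  a_4 = 1·-15 + 2·-3 + -2·-3 = -15
  a_5 = 1·-15 + 2·-15 + -2·-3 = -39
  a_6 = 1·-39 + 2·-15 + -2·-15 = -39
  a_7 = 1·-39 + 2·-39 + -2·-15 = -87
  a_8 = 1·-87 + 2·-39 + -2·-39 = -87
  a_9 = 1·-87 + 2·-87 + -2·-39 = -183

1,2,-2 ; -183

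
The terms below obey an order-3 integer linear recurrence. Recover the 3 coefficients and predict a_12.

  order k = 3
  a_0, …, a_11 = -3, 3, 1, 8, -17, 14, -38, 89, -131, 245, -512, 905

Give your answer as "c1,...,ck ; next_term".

-1,0,-3 ; -1640

  a_3 = -1·1 + 0·3 + -3·-3 = 8
  a_4 = -1·8 + 0·1 + -3·3 = -17
  a_5 = -1·-17 + 0·8 + -3·1 = 14
  a_6 = -1·14 + 0·-17 + -3·8 = -38
  a_7 = -1·-38 + 0·14 + -3·-17 = 89
  a_8 = -1·89 + 0·-38 + -3·14 = -131
  a_9 = -1·-131 + 0·89 + -3·-38 = 245
  a_10 = -1·245 + 0·-131 + -3·89 = -512
  a_11 = -1·-512 + 0·245 + -3·-131 = 905
  a_12 = -1·905 + 0·-512 + -3·245 = -1640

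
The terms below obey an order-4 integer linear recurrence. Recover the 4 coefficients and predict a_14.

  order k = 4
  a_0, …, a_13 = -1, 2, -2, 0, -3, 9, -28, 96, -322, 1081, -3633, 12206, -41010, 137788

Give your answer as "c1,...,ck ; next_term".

  a_4 = -3·0 + 1·-2 + -1·2 + -1·-1 = -3
  a_5 = -3·-3 + 1·0 + -1·-2 + -1·2 = 9
  a_6 = -3·9 + 1·-3 + -1·0 + -1·-2 = -28
  a_7 = -3·-28 + 1·9 + -1·-3 + -1·0 = 96
  a_8 = -3·96 + 1·-28 + -1·9 + -1·-3 = -322
  a_9 = -3·-322 + 1·96 + -1·-28 + -1·9 = 1081
  a_10 = -3·1081 + 1·-322 + -1·96 + -1·-28 = -3633
  a_11 = -3·-3633 + 1·1081 + -1·-322 + -1·96 = 12206
  a_12 = -3·12206 + 1·-3633 + -1·1081 + -1·-322 = -41010
  a_13 = -3·-41010 + 1·12206 + -1·-3633 + -1·1081 = 137788
  a_14 = -3·137788 + 1·-41010 + -1·12206 + -1·-3633 = -462947

-3,1,-1,-1 ; -462947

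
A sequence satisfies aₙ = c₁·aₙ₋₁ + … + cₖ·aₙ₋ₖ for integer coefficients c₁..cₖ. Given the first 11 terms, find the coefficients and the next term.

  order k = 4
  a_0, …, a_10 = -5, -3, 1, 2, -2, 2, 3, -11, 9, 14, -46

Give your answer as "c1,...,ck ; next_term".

  a_4 = -1·2 + -2·1 + 1·-3 + -1·-5 = -2
  a_5 = -1·-2 + -2·2 + 1·1 + -1·-3 = 2
  a_6 = -1·2 + -2·-2 + 1·2 + -1·1 = 3
  a_7 = -1·3 + -2·2 + 1·-2 + -1·2 = -11
  a_8 = -1·-11 + -2·3 + 1·2 + -1·-2 = 9
  a_9 = -1·9 + -2·-11 + 1·3 + -1·2 = 14
  a_10 = -1·14 + -2·9 + 1·-11 + -1·3 = -46
  a_11 = -1·-46 + -2·14 + 1·9 + -1·-11 = 38

-1,-2,1,-1 ; 38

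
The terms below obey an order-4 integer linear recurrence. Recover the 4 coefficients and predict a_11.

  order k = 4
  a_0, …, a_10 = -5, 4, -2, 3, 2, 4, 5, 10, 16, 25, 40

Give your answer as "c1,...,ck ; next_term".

  a_4 = 1·3 + 0·-2 + 1·4 + 1·-5 = 2
  a_5 = 1·2 + 0·3 + 1·-2 + 1·4 = 4
  a_6 = 1·4 + 0·2 + 1·3 + 1·-2 = 5
  a_7 = 1·5 + 0·4 + 1·2 + 1·3 = 10
  a_8 = 1·10 + 0·5 + 1·4 + 1·2 = 16
  a_9 = 1·16 + 0·10 + 1·5 + 1·4 = 25
  a_10 = 1·25 + 0·16 + 1·10 + 1·5 = 40
  a_11 = 1·40 + 0·25 + 1·16 + 1·10 = 66

1,0,1,1 ; 66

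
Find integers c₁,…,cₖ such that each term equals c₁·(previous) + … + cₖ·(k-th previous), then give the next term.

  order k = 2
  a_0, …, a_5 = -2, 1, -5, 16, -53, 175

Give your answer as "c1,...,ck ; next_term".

-3,1 ; -578

  a_2 = -3·1 + 1·-2 = -5
  a_3 = -3·-5 + 1·1 = 16
  a_4 = -3·16 + 1·-5 = -53
  a_5 = -3·-53 + 1·16 = 175
  a_6 = -3·175 + 1·-53 = -578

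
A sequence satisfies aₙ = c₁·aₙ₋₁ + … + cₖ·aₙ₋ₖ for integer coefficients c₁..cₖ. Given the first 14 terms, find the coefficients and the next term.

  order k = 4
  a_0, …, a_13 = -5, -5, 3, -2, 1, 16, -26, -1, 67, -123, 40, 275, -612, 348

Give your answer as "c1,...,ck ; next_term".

  a_4 = -1·-2 + -2·3 + 1·-5 + -2·-5 = 1
  a_5 = -1·1 + -2·-2 + 1·3 + -2·-5 = 16
  a_6 = -1·16 + -2·1 + 1·-2 + -2·3 = -26
  a_7 = -1·-26 + -2·16 + 1·1 + -2·-2 = -1
  a_8 = -1·-1 + -2·-26 + 1·16 + -2·1 = 67
  a_9 = -1·67 + -2·-1 + 1·-26 + -2·16 = -123
  a_10 = -1·-123 + -2·67 + 1·-1 + -2·-26 = 40
  a_11 = -1·40 + -2·-123 + 1·67 + -2·-1 = 275
  a_12 = -1·275 + -2·40 + 1·-123 + -2·67 = -612
  a_13 = -1·-612 + -2·275 + 1·40 + -2·-123 = 348
  a_14 = -1·348 + -2·-612 + 1·275 + -2·40 = 1071

-1,-2,1,-2 ; 1071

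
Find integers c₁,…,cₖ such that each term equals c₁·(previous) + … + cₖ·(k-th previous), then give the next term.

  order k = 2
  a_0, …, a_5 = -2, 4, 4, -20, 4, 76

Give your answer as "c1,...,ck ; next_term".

-1,-4 ; -92

  a_2 = -1·4 + -4·-2 = 4
  a_3 = -1·4 + -4·4 = -20
  a_4 = -1·-20 + -4·4 = 4
  a_5 = -1·4 + -4·-20 = 76
  a_6 = -1·76 + -4·4 = -92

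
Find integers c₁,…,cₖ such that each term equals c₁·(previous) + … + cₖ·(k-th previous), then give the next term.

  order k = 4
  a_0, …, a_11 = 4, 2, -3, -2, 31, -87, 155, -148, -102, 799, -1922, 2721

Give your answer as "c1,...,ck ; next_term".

  a_4 = -3·-2 + -3·-3 + 2·2 + 3·4 = 31
  a_5 = -3·31 + -3·-2 + 2·-3 + 3·2 = -87
  a_6 = -3·-87 + -3·31 + 2·-2 + 3·-3 = 155
  a_7 = -3·155 + -3·-87 + 2·31 + 3·-2 = -148
  a_8 = -3·-148 + -3·155 + 2·-87 + 3·31 = -102
  a_9 = -3·-102 + -3·-148 + 2·155 + 3·-87 = 799
  a_10 = -3·799 + -3·-102 + 2·-148 + 3·155 = -1922
  a_11 = -3·-1922 + -3·799 + 2·-102 + 3·-148 = 2721
  a_12 = -3·2721 + -3·-1922 + 2·799 + 3·-102 = -1105

-3,-3,2,3 ; -1105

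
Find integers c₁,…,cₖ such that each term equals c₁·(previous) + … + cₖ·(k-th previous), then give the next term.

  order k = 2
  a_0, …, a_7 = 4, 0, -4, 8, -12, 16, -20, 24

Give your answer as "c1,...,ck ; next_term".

  a_2 = -2·0 + -1·4 = -4
  a_3 = -2·-4 + -1·0 = 8
  a_4 = -2·8 + -1·-4 = -12
  a_5 = -2·-12 + -1·8 = 16
  a_6 = -2·16 + -1·-12 = -20
  a_7 = -2·-20 + -1·16 = 24
  a_8 = -2·24 + -1·-20 = -28

-2,-1 ; -28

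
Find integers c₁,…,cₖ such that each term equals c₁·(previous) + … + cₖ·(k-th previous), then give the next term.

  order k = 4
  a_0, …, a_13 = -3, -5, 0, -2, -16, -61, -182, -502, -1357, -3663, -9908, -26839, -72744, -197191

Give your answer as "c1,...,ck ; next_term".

  a_4 = 4·-2 + -4·0 + 1·-5 + 1·-3 = -16
  a_5 = 4·-16 + -4·-2 + 1·0 + 1·-5 = -61
  a_6 = 4·-61 + -4·-16 + 1·-2 + 1·0 = -182
  a_7 = 4·-182 + -4·-61 + 1·-16 + 1·-2 = -502
  a_8 = 4·-502 + -4·-182 + 1·-61 + 1·-16 = -1357
  a_9 = 4·-1357 + -4·-502 + 1·-182 + 1·-61 = -3663
  a_10 = 4·-3663 + -4·-1357 + 1·-502 + 1·-182 = -9908
  a_11 = 4·-9908 + -4·-3663 + 1·-1357 + 1·-502 = -26839
  a_12 = 4·-26839 + -4·-9908 + 1·-3663 + 1·-1357 = -72744
  a_13 = 4·-72744 + -4·-26839 + 1·-9908 + 1·-3663 = -197191
  a_14 = 4·-197191 + -4·-72744 + 1·-26839 + 1·-9908 = -534535

4,-4,1,1 ; -534535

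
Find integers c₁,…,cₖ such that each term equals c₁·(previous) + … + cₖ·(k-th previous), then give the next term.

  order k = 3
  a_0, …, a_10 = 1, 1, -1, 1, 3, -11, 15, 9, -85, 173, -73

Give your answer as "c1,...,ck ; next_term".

-2,-3,2 ; -543

  a_3 = -2·-1 + -3·1 + 2·1 = 1
  a_4 = -2·1 + -3·-1 + 2·1 = 3
  a_5 = -2·3 + -3·1 + 2·-1 = -11
  a_6 = -2·-11 + -3·3 + 2·1 = 15
  a_7 = -2·15 + -3·-11 + 2·3 = 9
  a_8 = -2·9 + -3·15 + 2·-11 = -85
  a_9 = -2·-85 + -3·9 + 2·15 = 173
  a_10 = -2·173 + -3·-85 + 2·9 = -73
  a_11 = -2·-73 + -3·173 + 2·-85 = -543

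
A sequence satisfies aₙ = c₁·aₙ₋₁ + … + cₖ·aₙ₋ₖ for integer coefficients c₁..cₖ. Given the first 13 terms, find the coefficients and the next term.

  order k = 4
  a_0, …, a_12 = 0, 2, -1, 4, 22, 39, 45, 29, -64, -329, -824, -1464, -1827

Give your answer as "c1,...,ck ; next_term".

3,-4,3,-4 ; -781

  a_4 = 3·4 + -4·-1 + 3·2 + -4·0 = 22
  a_5 = 3·22 + -4·4 + 3·-1 + -4·2 = 39
  a_6 = 3·39 + -4·22 + 3·4 + -4·-1 = 45
  a_7 = 3·45 + -4·39 + 3·22 + -4·4 = 29
  a_8 = 3·29 + -4·45 + 3·39 + -4·22 = -64
  a_9 = 3·-64 + -4·29 + 3·45 + -4·39 = -329
  a_10 = 3·-329 + -4·-64 + 3·29 + -4·45 = -824
  a_11 = 3·-824 + -4·-329 + 3·-64 + -4·29 = -1464
  a_12 = 3·-1464 + -4·-824 + 3·-329 + -4·-64 = -1827
  a_13 = 3·-1827 + -4·-1464 + 3·-824 + -4·-329 = -781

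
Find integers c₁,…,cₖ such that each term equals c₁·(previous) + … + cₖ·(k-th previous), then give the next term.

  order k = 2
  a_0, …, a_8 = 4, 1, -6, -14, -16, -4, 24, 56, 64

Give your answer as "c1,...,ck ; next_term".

2,-2 ; 16

  a_2 = 2·1 + -2·4 = -6
  a_3 = 2·-6 + -2·1 = -14
  a_4 = 2·-14 + -2·-6 = -16
  a_5 = 2·-16 + -2·-14 = -4
  a_6 = 2·-4 + -2·-16 = 24
  a_7 = 2·24 + -2·-4 = 56
  a_8 = 2·56 + -2·24 = 64
  a_9 = 2·64 + -2·56 = 16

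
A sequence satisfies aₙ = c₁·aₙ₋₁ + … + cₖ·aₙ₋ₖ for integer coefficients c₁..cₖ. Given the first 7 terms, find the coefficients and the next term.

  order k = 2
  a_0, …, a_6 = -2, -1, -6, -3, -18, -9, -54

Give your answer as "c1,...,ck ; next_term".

  a_2 = 0·-1 + 3·-2 = -6
  a_3 = 0·-6 + 3·-1 = -3
  a_4 = 0·-3 + 3·-6 = -18
  a_5 = 0·-18 + 3·-3 = -9
  a_6 = 0·-9 + 3·-18 = -54
  a_7 = 0·-54 + 3·-9 = -27

0,3 ; -27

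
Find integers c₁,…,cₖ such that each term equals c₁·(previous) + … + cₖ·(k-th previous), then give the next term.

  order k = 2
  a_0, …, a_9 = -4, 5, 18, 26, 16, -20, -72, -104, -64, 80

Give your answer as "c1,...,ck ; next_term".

  a_2 = 2·5 + -2·-4 = 18
  a_3 = 2·18 + -2·5 = 26
  a_4 = 2·26 + -2·18 = 16
  a_5 = 2·16 + -2·26 = -20
  a_6 = 2·-20 + -2·16 = -72
  a_7 = 2·-72 + -2·-20 = -104
  a_8 = 2·-104 + -2·-72 = -64
  a_9 = 2·-64 + -2·-104 = 80
  a_10 = 2·80 + -2·-64 = 288

2,-2 ; 288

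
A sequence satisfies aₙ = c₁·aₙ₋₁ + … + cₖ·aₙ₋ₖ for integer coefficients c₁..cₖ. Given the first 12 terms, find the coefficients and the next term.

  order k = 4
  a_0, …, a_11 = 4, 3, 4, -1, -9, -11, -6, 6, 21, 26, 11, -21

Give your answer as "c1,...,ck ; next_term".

1,-1,0,-1 ; -53

  a_4 = 1·-1 + -1·4 + 0·3 + -1·4 = -9
  a_5 = 1·-9 + -1·-1 + 0·4 + -1·3 = -11
  a_6 = 1·-11 + -1·-9 + 0·-1 + -1·4 = -6
  a_7 = 1·-6 + -1·-11 + 0·-9 + -1·-1 = 6
  a_8 = 1·6 + -1·-6 + 0·-11 + -1·-9 = 21
  a_9 = 1·21 + -1·6 + 0·-6 + -1·-11 = 26
  a_10 = 1·26 + -1·21 + 0·6 + -1·-6 = 11
  a_11 = 1·11 + -1·26 + 0·21 + -1·6 = -21
  a_12 = 1·-21 + -1·11 + 0·26 + -1·21 = -53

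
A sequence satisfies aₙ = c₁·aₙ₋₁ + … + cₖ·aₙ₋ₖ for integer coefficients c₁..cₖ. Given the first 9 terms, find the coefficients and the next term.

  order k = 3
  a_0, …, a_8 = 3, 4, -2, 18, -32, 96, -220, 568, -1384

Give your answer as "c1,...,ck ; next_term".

  a_3 = -2·-2 + 2·4 + 2·3 = 18
  a_4 = -2·18 + 2·-2 + 2·4 = -32
  a_5 = -2·-32 + 2·18 + 2·-2 = 96
  a_6 = -2·96 + 2·-32 + 2·18 = -220
  a_7 = -2·-220 + 2·96 + 2·-32 = 568
  a_8 = -2·568 + 2·-220 + 2·96 = -1384
  a_9 = -2·-1384 + 2·568 + 2·-220 = 3464

-2,2,2 ; 3464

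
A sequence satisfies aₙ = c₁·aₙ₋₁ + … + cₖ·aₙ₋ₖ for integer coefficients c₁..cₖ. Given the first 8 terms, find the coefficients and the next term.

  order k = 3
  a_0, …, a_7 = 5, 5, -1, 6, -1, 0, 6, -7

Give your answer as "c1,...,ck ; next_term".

-1,0,1 ; 7

  a_3 = -1·-1 + 0·5 + 1·5 = 6
  a_4 = -1·6 + 0·-1 + 1·5 = -1
  a_5 = -1·-1 + 0·6 + 1·-1 = 0
  a_6 = -1·0 + 0·-1 + 1·6 = 6
  a_7 = -1·6 + 0·0 + 1·-1 = -7
  a_8 = -1·-7 + 0·6 + 1·0 = 7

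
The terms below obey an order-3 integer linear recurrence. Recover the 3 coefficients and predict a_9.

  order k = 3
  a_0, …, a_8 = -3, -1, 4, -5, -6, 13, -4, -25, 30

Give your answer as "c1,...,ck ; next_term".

  a_3 = 0·4 + -1·-1 + 2·-3 = -5
  a_4 = 0·-5 + -1·4 + 2·-1 = -6
  a_5 = 0·-6 + -1·-5 + 2·4 = 13
  a_6 = 0·13 + -1·-6 + 2·-5 = -4
  a_7 = 0·-4 + -1·13 + 2·-6 = -25
  a_8 = 0·-25 + -1·-4 + 2·13 = 30
  a_9 = 0·30 + -1·-25 + 2·-4 = 17

0,-1,2 ; 17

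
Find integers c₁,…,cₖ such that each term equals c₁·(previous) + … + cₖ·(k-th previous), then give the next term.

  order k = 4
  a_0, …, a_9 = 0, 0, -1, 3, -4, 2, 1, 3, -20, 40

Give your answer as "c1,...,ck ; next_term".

  a_4 = -2·3 + -2·-1 + 0·0 + 3·0 = -4
  a_5 = -2·-4 + -2·3 + 0·-1 + 3·0 = 2
  a_6 = -2·2 + -2·-4 + 0·3 + 3·-1 = 1
  a_7 = -2·1 + -2·2 + 0·-4 + 3·3 = 3
  a_8 = -2·3 + -2·1 + 0·2 + 3·-4 = -20
  a_9 = -2·-20 + -2·3 + 0·1 + 3·2 = 40
  a_10 = -2·40 + -2·-20 + 0·3 + 3·1 = -37

-2,-2,0,3 ; -37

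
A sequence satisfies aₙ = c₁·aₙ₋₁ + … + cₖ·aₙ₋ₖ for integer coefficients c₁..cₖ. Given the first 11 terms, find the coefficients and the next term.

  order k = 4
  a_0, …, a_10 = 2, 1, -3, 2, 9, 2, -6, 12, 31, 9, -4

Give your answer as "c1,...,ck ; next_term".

  a_4 = 1·2 + -1·-3 + 2·1 + 1·2 = 9
  a_5 = 1·9 + -1·2 + 2·-3 + 1·1 = 2
  a_6 = 1·2 + -1·9 + 2·2 + 1·-3 = -6
  a_7 = 1·-6 + -1·2 + 2·9 + 1·2 = 12
  a_8 = 1·12 + -1·-6 + 2·2 + 1·9 = 31
  a_9 = 1·31 + -1·12 + 2·-6 + 1·2 = 9
  a_10 = 1·9 + -1·31 + 2·12 + 1·-6 = -4
  a_11 = 1·-4 + -1·9 + 2·31 + 1·12 = 61

1,-1,2,1 ; 61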